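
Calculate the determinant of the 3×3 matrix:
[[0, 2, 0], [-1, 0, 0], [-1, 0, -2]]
-4

Expansion along first row:
det = 0·det([[0,0],[0,-2]]) - 2·det([[-1,0],[-1,-2]]) + 0·det([[-1,0],[-1,0]])
    = 0·(0·-2 - 0·0) - 2·(-1·-2 - 0·-1) + 0·(-1·0 - 0·-1)
    = 0·0 - 2·2 + 0·0
    = 0 + -4 + 0 = -4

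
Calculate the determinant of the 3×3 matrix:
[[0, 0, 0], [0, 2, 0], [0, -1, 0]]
0

Expansion along first row:
det = 0·det([[2,0],[-1,0]]) - 0·det([[0,0],[0,0]]) + 0·det([[0,2],[0,-1]])
    = 0·(2·0 - 0·-1) - 0·(0·0 - 0·0) + 0·(0·-1 - 2·0)
    = 0·0 - 0·0 + 0·0
    = 0 + 0 + 0 = 0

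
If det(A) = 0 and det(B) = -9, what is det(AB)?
0

Use the multiplicative property of determinants: det(AB) = det(A)*det(B).
det(AB) = (0)*(-9) = 0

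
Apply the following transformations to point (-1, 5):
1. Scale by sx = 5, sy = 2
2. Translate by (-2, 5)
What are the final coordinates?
(-7, 15)

Step 1: Scale (-1, 5) by (sx, sy) = (5, 2) → (-5, 10)
Step 2: Translate by (-2, 5) → (-7, 15)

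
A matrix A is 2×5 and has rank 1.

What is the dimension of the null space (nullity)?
4

The rank-nullity theorem for an m×n matrix states:
rank(A) + nullity(A) = n (the number of columns).
Here n = 5 and rank(A) = 1, so nullity(A) = 5 - 1 = 4.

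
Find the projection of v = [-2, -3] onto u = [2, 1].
[-14/5, -7/5]

The projection of v onto u is proj_u(v) = ((v·u) / (u·u)) · u.
v·u = (-2)*(2) + (-3)*(1) = -7.
u·u = (2)*(2) + (1)*(1) = 5.
coefficient = -7 / 5 = -7/5.
proj_u(v) = -7/5 · [2, 1] = [-14/5, -7/5].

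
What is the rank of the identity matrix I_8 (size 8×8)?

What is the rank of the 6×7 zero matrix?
rank(I_8) = 8, rank(0) = 0

The identity I_8 has 8 columns that are the standard basis vectors e_1, …, e_8. These are linearly independent, so all 8 columns are pivots and rank(I_8) = 8.
The 6×7 zero matrix has every entry zero, so every row is the zero row and there are no pivots; rank(0) = 0.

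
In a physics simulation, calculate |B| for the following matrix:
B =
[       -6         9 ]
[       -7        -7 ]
det(B) = 105

For a 2×2 matrix [[a, b], [c, d]], det = a*d - b*c.
det(B) = (-6)*(-7) - (9)*(-7) = 42 + 63 = 105.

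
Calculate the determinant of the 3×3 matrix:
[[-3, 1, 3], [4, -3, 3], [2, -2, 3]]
-3

Expansion along first row:
det = -3·det([[-3,3],[-2,3]]) - 1·det([[4,3],[2,3]]) + 3·det([[4,-3],[2,-2]])
    = -3·(-3·3 - 3·-2) - 1·(4·3 - 3·2) + 3·(4·-2 - -3·2)
    = -3·-3 - 1·6 + 3·-2
    = 9 + -6 + -6 = -3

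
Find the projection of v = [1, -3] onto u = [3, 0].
[1, 0]

The projection of v onto u is proj_u(v) = ((v·u) / (u·u)) · u.
v·u = (1)*(3) + (-3)*(0) = 3.
u·u = (3)*(3) + (0)*(0) = 9.
coefficient = 3 / 9 = 1/3.
proj_u(v) = 1/3 · [3, 0] = [1, 0].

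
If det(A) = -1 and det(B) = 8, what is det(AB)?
-8

Use the multiplicative property of determinants: det(AB) = det(A)*det(B).
det(AB) = (-1)*(8) = -8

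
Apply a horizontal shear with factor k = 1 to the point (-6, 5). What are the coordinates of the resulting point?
(-1, 5)

Shear matrix for horizontal shear with factor k = 1:
[[1, 1], [0, 1]]
Result: (-6, 5) → (-1, 5)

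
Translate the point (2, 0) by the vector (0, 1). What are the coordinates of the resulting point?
(2, 1)

Translation by (0, 1):
x' = 2 + 0 = 2
y' = 0 + 1 = 1
Homogeneous matrix: [[1, 0, 0], [0, 1, 1], [0, 0, 1]]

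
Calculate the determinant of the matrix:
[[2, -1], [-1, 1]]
1

For a 2×2 matrix [[a, b], [c, d]], det = ad - bc
det = (2)(1) - (-1)(-1) = 2 - 1 = 1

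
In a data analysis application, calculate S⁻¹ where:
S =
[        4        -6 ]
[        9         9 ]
det(S) = 90
S⁻¹ =
[     1/10      1/15 ]
[    -1/10      2/45 ]

For a 2×2 matrix S = [[a, b], [c, d]] with det(S) ≠ 0, S⁻¹ = (1/det(S)) * [[d, -b], [-c, a]].
det(S) = (4)*(9) - (-6)*(9) = 36 + 54 = 90.
S⁻¹ = (1/90) * [[9, 6], [-9, 4]].
Dividing each entry by 90 and reducing:
S⁻¹ =
[     1/10      1/15 ]
[    -1/10      2/45 ]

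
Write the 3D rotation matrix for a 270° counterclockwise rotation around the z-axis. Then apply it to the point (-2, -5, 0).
R = [[0, 1, 0], [-1, 0, 0], [0, 0, 1]]; R·(-2, -5, 0) = (-5, 2, 0)

Rotation matrix for 270° around z-axis:
cos(270°) = 0, sin(270°) = -1
R = [[0, 1, 0], [-1, 0, 0], [0, 0, 1]]
Apply to (-2, -5, 0): R·[-2, -5, 0]ᵀ = (-5, 2, 0)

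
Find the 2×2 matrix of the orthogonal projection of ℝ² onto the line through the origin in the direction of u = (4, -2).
[[4/5, -2/5], [-2/5, 1/5]]

The orthogonal projection onto the line spanned by a nonzero vector u = (a, b) has matrix P = (u uᵀ) / (uᵀ u) = (1/(a² + b²)) · [[a², ab], [ab, b²]].
Here u = (4, -2), so a² + b² = 16 + 4 = 20.
P = (1/20) · [[16, -8], [-8, 4]] = [[4/5, -2/5], [-2/5, 1/5]].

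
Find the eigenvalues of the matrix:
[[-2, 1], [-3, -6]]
λ = -5 and λ = -3

Characteristic equation: det(A - λI) = 0
λ² - (trace)λ + (det) = 0
λ² - (-8)λ + (15) = 0
λ² + 8λ + 15 = 0
Solving: λ = -5, -3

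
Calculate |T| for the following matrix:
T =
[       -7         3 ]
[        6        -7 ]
det(T) = 31

For a 2×2 matrix [[a, b], [c, d]], det = a*d - b*c.
det(T) = (-7)*(-7) - (3)*(6) = 49 - 18 = 31.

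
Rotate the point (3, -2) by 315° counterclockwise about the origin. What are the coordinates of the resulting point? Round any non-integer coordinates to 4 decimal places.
(0.7071, -3.5355)

Rotation matrix R(θ) = [[cos θ, -sin θ], [sin θ, cos θ]]; for θ = 315°:
R = [[√2/2, √2/2], [-√2/2, √2/2]]
Result: R × [3, -2]ᵀ = [√2/2·3 + (√2/2)·-2, -√2/2·3 + (√2/2)·-2]ᵀ = (0.7071, -3.5355)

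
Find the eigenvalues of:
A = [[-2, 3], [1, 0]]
λ = -3, 1

Solve det(A - λI) = 0. For a 2×2 matrix this is λ² - (trace)λ + det = 0.
trace(A) = -2 + 0 = -2.
det(A) = (-2)*(0) - (3)*(1) = 0 - 3 = -3.
Characteristic equation: λ² - (-2)λ + (-3) = 0.
Discriminant: (-2)² - 4*(-3) = 4 + 12 = 16.
Roots: λ = (-2 ± √16) / 2 = -3, 1.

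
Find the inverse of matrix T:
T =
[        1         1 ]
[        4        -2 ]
det(T) = -6
T⁻¹ =
[      1/3       1/6 ]
[      2/3      -1/6 ]

For a 2×2 matrix T = [[a, b], [c, d]] with det(T) ≠ 0, T⁻¹ = (1/det(T)) * [[d, -b], [-c, a]].
det(T) = (1)*(-2) - (1)*(4) = -2 - 4 = -6.
T⁻¹ = (1/-6) * [[-2, -1], [-4, 1]].
Dividing each entry by -6 and reducing:
T⁻¹ =
[      1/3       1/6 ]
[      2/3      -1/6 ]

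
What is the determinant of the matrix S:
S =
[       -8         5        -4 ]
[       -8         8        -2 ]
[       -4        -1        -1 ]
det(S) = -80

Expand along row 0 (cofactor expansion): det(S) = a*(e*i - f*h) - b*(d*i - f*g) + c*(d*h - e*g), where the 3×3 is [[a, b, c], [d, e, f], [g, h, i]].
Minor M_00 = (8)*(-1) - (-2)*(-1) = -8 - 2 = -10.
Minor M_01 = (-8)*(-1) - (-2)*(-4) = 8 - 8 = 0.
Minor M_02 = (-8)*(-1) - (8)*(-4) = 8 + 32 = 40.
det(S) = (-8)*(-10) - (5)*(0) + (-4)*(40) = 80 + 0 - 160 = -80.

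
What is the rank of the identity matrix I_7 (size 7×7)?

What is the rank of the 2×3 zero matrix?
rank(I_7) = 7, rank(0) = 0

The identity I_7 has 7 columns that are the standard basis vectors e_1, …, e_7. These are linearly independent, so all 7 columns are pivots and rank(I_7) = 7.
The 2×3 zero matrix has every entry zero, so every row is the zero row and there are no pivots; rank(0) = 0.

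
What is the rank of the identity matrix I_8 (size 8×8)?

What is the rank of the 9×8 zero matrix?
rank(I_8) = 8, rank(0) = 0

The identity I_8 has 8 columns that are the standard basis vectors e_1, …, e_8. These are linearly independent, so all 8 columns are pivots and rank(I_8) = 8.
The 9×8 zero matrix has every entry zero, so every row is the zero row and there are no pivots; rank(0) = 0.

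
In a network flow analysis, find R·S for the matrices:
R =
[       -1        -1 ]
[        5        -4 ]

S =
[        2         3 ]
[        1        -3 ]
RS =
[       -3         0 ]
[        6        27 ]

Matrix multiplication: (RS)[i][j] = sum over k of R[i][k] * S[k][j].
  (RS)[0][0] = (-1)*(2) + (-1)*(1) = -3
  (RS)[0][1] = (-1)*(3) + (-1)*(-3) = 0
  (RS)[1][0] = (5)*(2) + (-4)*(1) = 6
  (RS)[1][1] = (5)*(3) + (-4)*(-3) = 27
RS =
[       -3         0 ]
[        6        27 ]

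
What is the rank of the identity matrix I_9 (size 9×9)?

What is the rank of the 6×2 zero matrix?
rank(I_9) = 9, rank(0) = 0

The identity I_9 has 9 columns that are the standard basis vectors e_1, …, e_9. These are linearly independent, so all 9 columns are pivots and rank(I_9) = 9.
The 6×2 zero matrix has every entry zero, so every row is the zero row and there are no pivots; rank(0) = 0.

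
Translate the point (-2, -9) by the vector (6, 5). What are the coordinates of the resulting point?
(4, -4)

Translation by (6, 5):
x' = -2 + 6 = 4
y' = -9 + 5 = -4
Homogeneous matrix: [[1, 0, 6], [0, 1, 5], [0, 0, 1]]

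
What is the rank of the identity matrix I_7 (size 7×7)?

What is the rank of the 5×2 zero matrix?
rank(I_7) = 7, rank(0) = 0

The identity I_7 has 7 columns that are the standard basis vectors e_1, …, e_7. These are linearly independent, so all 7 columns are pivots and rank(I_7) = 7.
The 5×2 zero matrix has every entry zero, so every row is the zero row and there are no pivots; rank(0) = 0.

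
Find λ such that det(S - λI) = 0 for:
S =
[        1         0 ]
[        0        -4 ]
λ = -4, 1

Solve det(S - λI) = 0. For a 2×2 matrix the characteristic equation is λ² - (trace)λ + det = 0.
trace(S) = a + d = 1 - 4 = -3.
det(S) = a*d - b*c = (1)*(-4) - (0)*(0) = -4 - 0 = -4.
Characteristic equation: λ² - (-3)λ + (-4) = 0.
Discriminant = (-3)² - 4*(-4) = 9 + 16 = 25.
λ = (-3 ± √25) / 2 = (-3 ± 5) / 2 = -4, 1.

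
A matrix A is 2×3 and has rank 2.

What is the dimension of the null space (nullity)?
1

The rank-nullity theorem for an m×n matrix states:
rank(A) + nullity(A) = n (the number of columns).
Here n = 3 and rank(A) = 2, so nullity(A) = 3 - 2 = 1.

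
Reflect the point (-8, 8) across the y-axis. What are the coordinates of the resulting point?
(8, 8)

Reflection across y-axis: (-8, 8) → (8, 8)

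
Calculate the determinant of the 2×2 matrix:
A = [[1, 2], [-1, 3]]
5

For A = [[a, b], [c, d]], det(A) = a*d - b*c.
det(A) = (1)*(3) - (2)*(-1) = 3 - -2 = 5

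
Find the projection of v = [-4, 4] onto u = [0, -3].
[0, 4]

The projection of v onto u is proj_u(v) = ((v·u) / (u·u)) · u.
v·u = (-4)*(0) + (4)*(-3) = -12.
u·u = (0)*(0) + (-3)*(-3) = 9.
coefficient = -12 / 9 = -4/3.
proj_u(v) = -4/3 · [0, -3] = [0, 4].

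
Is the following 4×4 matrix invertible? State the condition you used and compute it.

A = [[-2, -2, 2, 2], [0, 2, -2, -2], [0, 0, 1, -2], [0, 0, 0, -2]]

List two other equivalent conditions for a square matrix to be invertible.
Yes, invertible; det(A) = 8 ≠ 0. Equivalent conditions: rank(A) = 4; Ax = 0 has only the trivial solution; 0 is not an eigenvalue; the columns of A are linearly independent.

To check invertibility, compute det(A).
The given matrix is triangular, so det(A) equals the product of its diagonal entries = 8 ≠ 0.
Since det(A) ≠ 0, A is invertible.
Equivalent conditions for a square matrix A to be invertible:
- rank(A) = 4 (full rank).
- The homogeneous system Ax = 0 has only the trivial solution x = 0.
- 0 is not an eigenvalue of A.
- The columns (equivalently rows) of A are linearly independent.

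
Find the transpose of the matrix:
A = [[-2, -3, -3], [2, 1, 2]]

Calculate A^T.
[[-2, 2], [-3, 1], [-3, 2]]

The transpose sends entry (i,j) to (j,i); rows become columns.
Row 0 of A: [-2, -3, -3] -> column 0 of A^T.
Row 1 of A: [2, 1, 2] -> column 1 of A^T.
A^T = [[-2, 2], [-3, 1], [-3, 2]]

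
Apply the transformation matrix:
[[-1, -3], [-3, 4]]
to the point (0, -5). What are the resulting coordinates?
(15, -20)

Matrix multiplication:
[[-1, -3], [-3, 4]] × [0, -5]ᵀ
= [-1×0 + -3×-5, -3×0 + 4×-5]ᵀ
= [15.0000, -20.0000]ᵀ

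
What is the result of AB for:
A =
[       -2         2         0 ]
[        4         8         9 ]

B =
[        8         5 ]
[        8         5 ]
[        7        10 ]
AB =
[        0         0 ]
[      159       150 ]

Matrix multiplication: (AB)[i][j] = sum over k of A[i][k] * B[k][j].
  (AB)[0][0] = (-2)*(8) + (2)*(8) + (0)*(7) = 0
  (AB)[0][1] = (-2)*(5) + (2)*(5) + (0)*(10) = 0
  (AB)[1][0] = (4)*(8) + (8)*(8) + (9)*(7) = 159
  (AB)[1][1] = (4)*(5) + (8)*(5) + (9)*(10) = 150
AB =
[        0         0 ]
[      159       150 ]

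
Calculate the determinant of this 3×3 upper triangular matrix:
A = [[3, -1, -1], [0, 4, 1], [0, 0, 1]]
12

The determinant of a triangular matrix is the product of its diagonal entries (the off-diagonal entries above the diagonal do not affect it).
det(A) = (3) * (4) * (1) = 12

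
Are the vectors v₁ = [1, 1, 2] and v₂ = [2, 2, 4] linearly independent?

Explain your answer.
No, linearly dependent (v₂ = 2·v₁)

Check whether there is a scalar k with v₂ = k·v₁.
Comparing components, k = 2 satisfies 2·[1, 1, 2] = [2, 2, 4].
Since v₂ is a scalar multiple of v₁, the two vectors are linearly dependent.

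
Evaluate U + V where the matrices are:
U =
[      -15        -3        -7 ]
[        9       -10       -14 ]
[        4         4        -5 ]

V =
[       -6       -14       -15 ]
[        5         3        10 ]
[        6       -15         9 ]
U + V =
[      -21       -17       -22 ]
[       14        -7        -4 ]
[       10       -11         4 ]

Matrix addition is elementwise: (U+V)[i][j] = U[i][j] + V[i][j].
  (U+V)[0][0] = (-15) + (-6) = -21
  (U+V)[0][1] = (-3) + (-14) = -17
  (U+V)[0][2] = (-7) + (-15) = -22
  (U+V)[1][0] = (9) + (5) = 14
  (U+V)[1][1] = (-10) + (3) = -7
  (U+V)[1][2] = (-14) + (10) = -4
  (U+V)[2][0] = (4) + (6) = 10
  (U+V)[2][1] = (4) + (-15) = -11
  (U+V)[2][2] = (-5) + (9) = 4
U + V =
[      -21       -17       -22 ]
[       14        -7        -4 ]
[       10       -11         4 ]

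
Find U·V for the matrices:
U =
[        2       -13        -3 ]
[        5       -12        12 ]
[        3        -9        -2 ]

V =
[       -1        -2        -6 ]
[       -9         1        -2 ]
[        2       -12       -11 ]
UV =
[      109        19        47 ]
[      127      -166      -138 ]
[       74         9        22 ]

Matrix multiplication: (UV)[i][j] = sum over k of U[i][k] * V[k][j].
  (UV)[0][0] = (2)*(-1) + (-13)*(-9) + (-3)*(2) = 109
  (UV)[0][1] = (2)*(-2) + (-13)*(1) + (-3)*(-12) = 19
  (UV)[0][2] = (2)*(-6) + (-13)*(-2) + (-3)*(-11) = 47
  (UV)[1][0] = (5)*(-1) + (-12)*(-9) + (12)*(2) = 127
  (UV)[1][1] = (5)*(-2) + (-12)*(1) + (12)*(-12) = -166
  (UV)[1][2] = (5)*(-6) + (-12)*(-2) + (12)*(-11) = -138
  (UV)[2][0] = (3)*(-1) + (-9)*(-9) + (-2)*(2) = 74
  (UV)[2][1] = (3)*(-2) + (-9)*(1) + (-2)*(-12) = 9
  (UV)[2][2] = (3)*(-6) + (-9)*(-2) + (-2)*(-11) = 22
UV =
[      109        19        47 ]
[      127      -166      -138 ]
[       74         9        22 ]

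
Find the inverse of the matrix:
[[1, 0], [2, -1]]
[[1, 0], [2, -1]]

For [[a,b],[c,d]], inverse = (1/det)·[[d,-b],[-c,a]]
det = 1·-1 - 0·2 = -1
Inverse = (1/-1)·[[-1, 0], [-2, 1]]
        = [[1, 0], [2, -1]]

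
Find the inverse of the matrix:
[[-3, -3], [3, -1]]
[[-1/12, 1/4], [-1/4, -1/4]]

For [[a,b],[c,d]], inverse = (1/det)·[[d,-b],[-c,a]]
det = -3·-1 - -3·3 = 12
Inverse = (1/12)·[[-1, 3], [-3, -3]]
        = [[-1/12, 1/4], [-1/4, -1/4]]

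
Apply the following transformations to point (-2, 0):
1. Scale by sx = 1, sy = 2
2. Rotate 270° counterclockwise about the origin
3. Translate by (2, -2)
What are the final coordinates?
(2, 0)

Step 1: Scale → (-2, 0)
Step 2: Rotate 270° → (0, 2)
Step 3: Translate → (2, 0)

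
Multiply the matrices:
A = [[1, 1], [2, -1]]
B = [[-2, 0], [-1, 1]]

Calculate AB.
[[-3, 1], [-3, -1]]

Each entry (i,j) of AB = sum over k of A[i][k]*B[k][j].
(AB)[0][0] = (1)*(-2) + (1)*(-1) = -3
(AB)[0][1] = (1)*(0) + (1)*(1) = 1
(AB)[1][0] = (2)*(-2) + (-1)*(-1) = -3
(AB)[1][1] = (2)*(0) + (-1)*(1) = -1
AB = [[-3, 1], [-3, -1]]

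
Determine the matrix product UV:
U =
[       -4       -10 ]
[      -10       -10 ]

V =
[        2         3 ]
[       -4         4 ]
UV =
[       32       -52 ]
[       20       -70 ]

Matrix multiplication: (UV)[i][j] = sum over k of U[i][k] * V[k][j].
  (UV)[0][0] = (-4)*(2) + (-10)*(-4) = 32
  (UV)[0][1] = (-4)*(3) + (-10)*(4) = -52
  (UV)[1][0] = (-10)*(2) + (-10)*(-4) = 20
  (UV)[1][1] = (-10)*(3) + (-10)*(4) = -70
UV =
[       32       -52 ]
[       20       -70 ]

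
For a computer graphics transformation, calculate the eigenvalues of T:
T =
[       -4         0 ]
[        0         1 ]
λ = -4, 1

Solve det(T - λI) = 0. For a 2×2 matrix the characteristic equation is λ² - (trace)λ + det = 0.
trace(T) = a + d = -4 + 1 = -3.
det(T) = a*d - b*c = (-4)*(1) - (0)*(0) = -4 - 0 = -4.
Characteristic equation: λ² - (-3)λ + (-4) = 0.
Discriminant = (-3)² - 4*(-4) = 9 + 16 = 25.
λ = (-3 ± √25) / 2 = (-3 ± 5) / 2 = -4, 1.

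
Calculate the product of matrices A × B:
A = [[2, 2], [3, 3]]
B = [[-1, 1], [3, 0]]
[[4, 2], [6, 3]]

Matrix multiplication:
C[0][0] = 2×-1 + 2×3 = 4
C[0][1] = 2×1 + 2×0 = 2
C[1][0] = 3×-1 + 3×3 = 6
C[1][1] = 3×1 + 3×0 = 3
Result: [[4, 2], [6, 3]]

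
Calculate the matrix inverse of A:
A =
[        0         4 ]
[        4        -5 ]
det(A) = -16
A⁻¹ =
[     5/16       1/4 ]
[      1/4         0 ]

For a 2×2 matrix A = [[a, b], [c, d]] with det(A) ≠ 0, A⁻¹ = (1/det(A)) * [[d, -b], [-c, a]].
det(A) = (0)*(-5) - (4)*(4) = 0 - 16 = -16.
A⁻¹ = (1/-16) * [[-5, -4], [-4, 0]].
Dividing each entry by -16 and reducing:
A⁻¹ =
[     5/16       1/4 ]
[      1/4         0 ]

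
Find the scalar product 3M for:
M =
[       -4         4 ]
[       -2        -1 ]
3M =
[      -12        12 ]
[       -6        -3 ]

Scalar multiplication is elementwise: (3M)[i][j] = 3 * M[i][j].
  (3M)[0][0] = 3 * (-4) = -12
  (3M)[0][1] = 3 * (4) = 12
  (3M)[1][0] = 3 * (-2) = -6
  (3M)[1][1] = 3 * (-1) = -3
3M =
[      -12        12 ]
[       -6        -3 ]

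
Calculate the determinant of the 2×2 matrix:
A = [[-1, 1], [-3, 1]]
2

For A = [[a, b], [c, d]], det(A) = a*d - b*c.
det(A) = (-1)*(1) - (1)*(-3) = -1 - -3 = 2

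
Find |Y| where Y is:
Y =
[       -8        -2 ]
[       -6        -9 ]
det(Y) = 60

For a 2×2 matrix [[a, b], [c, d]], det = a*d - b*c.
det(Y) = (-8)*(-9) - (-2)*(-6) = 72 - 12 = 60.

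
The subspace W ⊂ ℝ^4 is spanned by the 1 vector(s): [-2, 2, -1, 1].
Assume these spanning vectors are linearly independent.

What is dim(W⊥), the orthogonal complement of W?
dim(W⊥) = 3

For any subspace W of ℝ^n, dim(W) + dim(W⊥) = n (the whole-space dimension).
Here the given 1 vectors are linearly independent, so dim(W) = 1.
Thus dim(W⊥) = n - dim(W) = 4 - 1 = 3.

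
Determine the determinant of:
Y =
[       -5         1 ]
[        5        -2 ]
det(Y) = 5

For a 2×2 matrix [[a, b], [c, d]], det = a*d - b*c.
det(Y) = (-5)*(-2) - (1)*(5) = 10 - 5 = 5.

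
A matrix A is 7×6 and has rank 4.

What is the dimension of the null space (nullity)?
2

The rank-nullity theorem for an m×n matrix states:
rank(A) + nullity(A) = n (the number of columns).
Here n = 6 and rank(A) = 4, so nullity(A) = 6 - 4 = 2.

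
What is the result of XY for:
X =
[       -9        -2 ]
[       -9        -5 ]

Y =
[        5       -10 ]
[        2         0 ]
XY =
[      -49        90 ]
[      -55        90 ]

Matrix multiplication: (XY)[i][j] = sum over k of X[i][k] * Y[k][j].
  (XY)[0][0] = (-9)*(5) + (-2)*(2) = -49
  (XY)[0][1] = (-9)*(-10) + (-2)*(0) = 90
  (XY)[1][0] = (-9)*(5) + (-5)*(2) = -55
  (XY)[1][1] = (-9)*(-10) + (-5)*(0) = 90
XY =
[      -49        90 ]
[      -55        90 ]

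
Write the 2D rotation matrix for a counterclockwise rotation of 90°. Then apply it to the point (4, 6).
R = [[0, -1], [1, 0]]; R·(4, 6) = (-6, 4)

Rotation matrix formula: R(θ) = [[cos θ, -sin θ], [sin θ, cos θ]]
For θ = 90°:
cos(90°) = 0
sin(90°) = 1
R = [[0, -1], [1, 0]]
Apply to (4, 6): [0·4 + (-1)·6, 1·4 + 0·6] = (-6, 4)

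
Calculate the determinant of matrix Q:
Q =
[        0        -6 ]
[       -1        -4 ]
det(Q) = -6

For a 2×2 matrix [[a, b], [c, d]], det = a*d - b*c.
det(Q) = (0)*(-4) - (-6)*(-1) = 0 - 6 = -6.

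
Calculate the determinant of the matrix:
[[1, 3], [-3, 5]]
14

For a 2×2 matrix [[a, b], [c, d]], det = ad - bc
det = (1)(5) - (3)(-3) = 5 - -9 = 14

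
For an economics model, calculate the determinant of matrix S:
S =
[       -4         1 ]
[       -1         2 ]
det(S) = -7

For a 2×2 matrix [[a, b], [c, d]], det = a*d - b*c.
det(S) = (-4)*(2) - (1)*(-1) = -8 + 1 = -7.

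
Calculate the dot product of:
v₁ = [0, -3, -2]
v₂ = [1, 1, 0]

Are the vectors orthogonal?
-3, No

The dot product is the sum of products of corresponding components.
v₁·v₂ = (0)*(1) + (-3)*(1) + (-2)*(0) = 0 - 3 + 0 = -3.
Two vectors are orthogonal iff their dot product is 0; here the dot product is -3, so the vectors are not orthogonal.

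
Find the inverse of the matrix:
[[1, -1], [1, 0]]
[[0, 1], [-1, 1]]

For [[a,b],[c,d]], inverse = (1/det)·[[d,-b],[-c,a]]
det = 1·0 - -1·1 = 1
Inverse = (1/1)·[[0, 1], [-1, 1]]
        = [[0, 1], [-1, 1]]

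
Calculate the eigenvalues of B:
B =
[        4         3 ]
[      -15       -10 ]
λ = -5, -1

Solve det(B - λI) = 0. For a 2×2 matrix the characteristic equation is λ² - (trace)λ + det = 0.
trace(B) = a + d = 4 - 10 = -6.
det(B) = a*d - b*c = (4)*(-10) - (3)*(-15) = -40 + 45 = 5.
Characteristic equation: λ² - (-6)λ + (5) = 0.
Discriminant = (-6)² - 4*(5) = 36 - 20 = 16.
λ = (-6 ± √16) / 2 = (-6 ± 4) / 2 = -5, -1.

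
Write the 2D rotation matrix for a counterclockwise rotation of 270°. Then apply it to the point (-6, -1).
R = [[0, 1], [-1, 0]]; R·(-6, -1) = (-1, 6)

Rotation matrix formula: R(θ) = [[cos θ, -sin θ], [sin θ, cos θ]]
For θ = 270°:
cos(270°) = 0
sin(270°) = -1
R = [[0, 1], [-1, 0]]
Apply to (-6, -1): [0·-6 + (1)·-1, -1·-6 + 0·-1] = (-1, 6)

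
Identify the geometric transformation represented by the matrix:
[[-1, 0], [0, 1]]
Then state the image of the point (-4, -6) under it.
reflection across the y-axis; image of (-4, -6) is (4, -6)

This is a symmetric orthogonal matrix with determinant -1, which characterizes a reflection in ℝ².
The matrix [[-1, 0], [0, 1]] represents: reflection across the y-axis.
Applying it to (-4, -6): [-1·-4 + 0·-6, 0·-4 + 1·-6] = (4, -6).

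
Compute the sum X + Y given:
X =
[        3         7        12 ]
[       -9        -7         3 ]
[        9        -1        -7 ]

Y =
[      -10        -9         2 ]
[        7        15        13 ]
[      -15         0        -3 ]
X + Y =
[       -7        -2        14 ]
[       -2         8        16 ]
[       -6        -1       -10 ]

Matrix addition is elementwise: (X+Y)[i][j] = X[i][j] + Y[i][j].
  (X+Y)[0][0] = (3) + (-10) = -7
  (X+Y)[0][1] = (7) + (-9) = -2
  (X+Y)[0][2] = (12) + (2) = 14
  (X+Y)[1][0] = (-9) + (7) = -2
  (X+Y)[1][1] = (-7) + (15) = 8
  (X+Y)[1][2] = (3) + (13) = 16
  (X+Y)[2][0] = (9) + (-15) = -6
  (X+Y)[2][1] = (-1) + (0) = -1
  (X+Y)[2][2] = (-7) + (-3) = -10
X + Y =
[       -7        -2        14 ]
[       -2         8        16 ]
[       -6        -1       -10 ]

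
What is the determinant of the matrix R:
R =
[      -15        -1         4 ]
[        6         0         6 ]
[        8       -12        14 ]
det(R) = -1332

Expand along row 0 (cofactor expansion): det(R) = a*(e*i - f*h) - b*(d*i - f*g) + c*(d*h - e*g), where the 3×3 is [[a, b, c], [d, e, f], [g, h, i]].
Minor M_00 = (0)*(14) - (6)*(-12) = 0 + 72 = 72.
Minor M_01 = (6)*(14) - (6)*(8) = 84 - 48 = 36.
Minor M_02 = (6)*(-12) - (0)*(8) = -72 - 0 = -72.
det(R) = (-15)*(72) - (-1)*(36) + (4)*(-72) = -1080 + 36 - 288 = -1332.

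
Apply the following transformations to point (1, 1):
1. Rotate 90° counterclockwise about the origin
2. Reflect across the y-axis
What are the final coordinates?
(1, 1)

Step 1: Rotate 90° → (-1, 1)
Step 2: Reflect across the y-axis → (1, 1)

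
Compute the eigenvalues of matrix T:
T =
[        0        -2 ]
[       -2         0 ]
λ = -2, 2

Solve det(T - λI) = 0. For a 2×2 matrix the characteristic equation is λ² - (trace)λ + det = 0.
trace(T) = a + d = 0 + 0 = 0.
det(T) = a*d - b*c = (0)*(0) - (-2)*(-2) = 0 - 4 = -4.
Characteristic equation: λ² - (0)λ + (-4) = 0.
Discriminant = (0)² - 4*(-4) = 0 + 16 = 16.
λ = (0 ± √16) / 2 = (0 ± 4) / 2 = -2, 2.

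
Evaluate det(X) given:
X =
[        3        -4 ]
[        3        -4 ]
det(X) = 0

For a 2×2 matrix [[a, b], [c, d]], det = a*d - b*c.
det(X) = (3)*(-4) - (-4)*(3) = -12 + 12 = 0.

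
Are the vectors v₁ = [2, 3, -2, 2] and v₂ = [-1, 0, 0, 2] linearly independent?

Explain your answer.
Yes, linearly independent

Two vectors are linearly dependent iff one is a scalar multiple of the other.
No single scalar k satisfies v₂ = k·v₁ (the ratios of corresponding entries disagree), so v₁ and v₂ are linearly independent.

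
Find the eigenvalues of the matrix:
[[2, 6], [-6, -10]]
λ = -4 and λ = -4

Characteristic equation: det(A - λI) = 0
λ² - (trace)λ + (det) = 0
λ² - (-8)λ + (16) = 0
λ² + 8λ + 16 = 0
Solving: λ = -4, -4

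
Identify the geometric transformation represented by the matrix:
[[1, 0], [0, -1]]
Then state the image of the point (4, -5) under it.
reflection across the x-axis; image of (4, -5) is (4, 5)

This is a symmetric orthogonal matrix with determinant -1, which characterizes a reflection in ℝ².
The matrix [[1, 0], [0, -1]] represents: reflection across the x-axis.
Applying it to (4, -5): [1·4 + 0·-5, 0·4 + -1·-5] = (4, 5).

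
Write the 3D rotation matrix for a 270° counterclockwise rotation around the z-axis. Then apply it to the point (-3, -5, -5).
R = [[0, 1, 0], [-1, 0, 0], [0, 0, 1]]; R·(-3, -5, -5) = (-5, 3, -5)

Rotation matrix for 270° around z-axis:
cos(270°) = 0, sin(270°) = -1
R = [[0, 1, 0], [-1, 0, 0], [0, 0, 1]]
Apply to (-3, -5, -5): R·[-3, -5, -5]ᵀ = (-5, 3, -5)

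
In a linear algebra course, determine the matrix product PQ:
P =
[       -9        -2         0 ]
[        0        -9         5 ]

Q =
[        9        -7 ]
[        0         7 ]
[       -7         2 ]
PQ =
[      -81        49 ]
[      -35       -53 ]

Matrix multiplication: (PQ)[i][j] = sum over k of P[i][k] * Q[k][j].
  (PQ)[0][0] = (-9)*(9) + (-2)*(0) + (0)*(-7) = -81
  (PQ)[0][1] = (-9)*(-7) + (-2)*(7) + (0)*(2) = 49
  (PQ)[1][0] = (0)*(9) + (-9)*(0) + (5)*(-7) = -35
  (PQ)[1][1] = (0)*(-7) + (-9)*(7) + (5)*(2) = -53
PQ =
[      -81        49 ]
[      -35       -53 ]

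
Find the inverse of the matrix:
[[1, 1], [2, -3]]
[[3/5, 1/5], [2/5, -1/5]]

For [[a,b],[c,d]], inverse = (1/det)·[[d,-b],[-c,a]]
det = 1·-3 - 1·2 = -5
Inverse = (1/-5)·[[-3, -1], [-2, 1]]
        = [[3/5, 1/5], [2/5, -1/5]]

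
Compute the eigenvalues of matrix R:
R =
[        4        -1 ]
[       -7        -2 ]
λ = -3, 5

Solve det(R - λI) = 0. For a 2×2 matrix the characteristic equation is λ² - (trace)λ + det = 0.
trace(R) = a + d = 4 - 2 = 2.
det(R) = a*d - b*c = (4)*(-2) - (-1)*(-7) = -8 - 7 = -15.
Characteristic equation: λ² - (2)λ + (-15) = 0.
Discriminant = (2)² - 4*(-15) = 4 + 60 = 64.
λ = (2 ± √64) / 2 = (2 ± 8) / 2 = -3, 5.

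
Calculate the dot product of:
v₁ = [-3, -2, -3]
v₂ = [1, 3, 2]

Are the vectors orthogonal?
-15, No

The dot product is the sum of products of corresponding components.
v₁·v₂ = (-3)*(1) + (-2)*(3) + (-3)*(2) = -3 - 6 - 6 = -15.
Two vectors are orthogonal iff their dot product is 0; here the dot product is -15, so the vectors are not orthogonal.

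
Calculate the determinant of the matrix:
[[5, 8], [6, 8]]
-8

For a 2×2 matrix [[a, b], [c, d]], det = ad - bc
det = (5)(8) - (8)(6) = 40 - 48 = -8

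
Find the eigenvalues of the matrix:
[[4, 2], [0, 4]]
λ = 4 and λ = 4

Characteristic equation: det(A - λI) = 0
λ² - (trace)λ + (det) = 0
λ² - (8)λ + (16) = 0
λ² - 8λ + 16 = 0
Solving: λ = 4, 4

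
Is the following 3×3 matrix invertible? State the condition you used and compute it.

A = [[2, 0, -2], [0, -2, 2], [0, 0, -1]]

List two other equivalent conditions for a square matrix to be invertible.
Yes, invertible; det(A) = 4 ≠ 0. Equivalent conditions: rank(A) = 3; Ax = 0 has only the trivial solution; 0 is not an eigenvalue; the columns of A are linearly independent.

To check invertibility, compute det(A).
The given matrix is triangular, so det(A) equals the product of its diagonal entries = 4 ≠ 0.
Since det(A) ≠ 0, A is invertible.
Equivalent conditions for a square matrix A to be invertible:
- rank(A) = 3 (full rank).
- The homogeneous system Ax = 0 has only the trivial solution x = 0.
- 0 is not an eigenvalue of A.
- The columns (equivalently rows) of A are linearly independent.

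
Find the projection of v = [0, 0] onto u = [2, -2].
[0, 0]

The projection of v onto u is proj_u(v) = ((v·u) / (u·u)) · u.
v·u = (0)*(2) + (0)*(-2) = 0.
u·u = (2)*(2) + (-2)*(-2) = 8.
coefficient = 0 / 8 = 0.
proj_u(v) = 0 · [2, -2] = [0, 0].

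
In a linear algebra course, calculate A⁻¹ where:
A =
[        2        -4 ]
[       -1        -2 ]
det(A) = -8
A⁻¹ =
[      1/4      -1/2 ]
[     -1/8      -1/4 ]

For a 2×2 matrix A = [[a, b], [c, d]] with det(A) ≠ 0, A⁻¹ = (1/det(A)) * [[d, -b], [-c, a]].
det(A) = (2)*(-2) - (-4)*(-1) = -4 - 4 = -8.
A⁻¹ = (1/-8) * [[-2, 4], [1, 2]].
Dividing each entry by -8 and reducing:
A⁻¹ =
[      1/4      -1/2 ]
[     -1/8      -1/4 ]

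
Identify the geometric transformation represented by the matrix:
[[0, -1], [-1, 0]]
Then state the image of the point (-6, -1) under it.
reflection across the line y = -x; image of (-6, -1) is (1, 6)

This is a symmetric orthogonal matrix with determinant -1, which characterizes a reflection in ℝ².
The matrix [[0, -1], [-1, 0]] represents: reflection across the line y = -x.
Applying it to (-6, -1): [0·-6 + -1·-1, -1·-6 + 0·-1] = (1, 6).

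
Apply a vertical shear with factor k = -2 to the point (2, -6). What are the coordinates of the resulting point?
(2, -10)

Shear matrix for vertical shear with factor k = -2:
[[1, 0], [-2, 1]]
Result: (2, -6) → (2, -10)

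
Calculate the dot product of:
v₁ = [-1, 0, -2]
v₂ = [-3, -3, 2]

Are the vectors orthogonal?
-1, No

The dot product is the sum of products of corresponding components.
v₁·v₂ = (-1)*(-3) + (0)*(-3) + (-2)*(2) = 3 + 0 - 4 = -1.
Two vectors are orthogonal iff their dot product is 0; here the dot product is -1, so the vectors are not orthogonal.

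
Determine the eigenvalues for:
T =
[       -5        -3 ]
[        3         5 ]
λ = -4, 4

Solve det(T - λI) = 0. For a 2×2 matrix the characteristic equation is λ² - (trace)λ + det = 0.
trace(T) = a + d = -5 + 5 = 0.
det(T) = a*d - b*c = (-5)*(5) - (-3)*(3) = -25 + 9 = -16.
Characteristic equation: λ² - (0)λ + (-16) = 0.
Discriminant = (0)² - 4*(-16) = 0 + 64 = 64.
λ = (0 ± √64) / 2 = (0 ± 8) / 2 = -4, 4.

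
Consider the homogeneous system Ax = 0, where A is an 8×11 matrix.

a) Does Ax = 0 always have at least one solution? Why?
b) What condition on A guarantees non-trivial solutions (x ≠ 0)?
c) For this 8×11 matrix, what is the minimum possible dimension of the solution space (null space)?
a) Yes, x = 0 is always a solution. b) When A has linearly dependent columns (rank < n). c) Minimum nullity = 3.

a) x = 0 satisfies A·0 = 0, so the zero vector is always a solution.
b) Non-trivial solutions exist iff the columns of A are linearly dependent, equivalently rank(A) < n (the number of columns).
c) By rank-nullity, rank(A) + nullity(A) = n = 11. Since A has only 8 rows, rank(A) ≤ 8, so nullity(A) ≥ 11 - 8 = 3.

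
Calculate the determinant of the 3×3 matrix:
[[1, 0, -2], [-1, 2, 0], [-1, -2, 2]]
-4

Expansion along first row:
det = 1·det([[2,0],[-2,2]]) - 0·det([[-1,0],[-1,2]]) + -2·det([[-1,2],[-1,-2]])
    = 1·(2·2 - 0·-2) - 0·(-1·2 - 0·-1) + -2·(-1·-2 - 2·-1)
    = 1·4 - 0·-2 + -2·4
    = 4 + 0 + -8 = -4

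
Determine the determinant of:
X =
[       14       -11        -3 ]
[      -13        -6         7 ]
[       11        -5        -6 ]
det(X) = 612

Expand along row 0 (cofactor expansion): det(X) = a*(e*i - f*h) - b*(d*i - f*g) + c*(d*h - e*g), where the 3×3 is [[a, b, c], [d, e, f], [g, h, i]].
Minor M_00 = (-6)*(-6) - (7)*(-5) = 36 + 35 = 71.
Minor M_01 = (-13)*(-6) - (7)*(11) = 78 - 77 = 1.
Minor M_02 = (-13)*(-5) - (-6)*(11) = 65 + 66 = 131.
det(X) = (14)*(71) - (-11)*(1) + (-3)*(131) = 994 + 11 - 393 = 612.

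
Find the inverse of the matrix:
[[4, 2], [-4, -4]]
[[1/2, 1/4], [-1/2, -1/2]]

For [[a,b],[c,d]], inverse = (1/det)·[[d,-b],[-c,a]]
det = 4·-4 - 2·-4 = -8
Inverse = (1/-8)·[[-4, -2], [4, 4]]
        = [[1/2, 1/4], [-1/2, -1/2]]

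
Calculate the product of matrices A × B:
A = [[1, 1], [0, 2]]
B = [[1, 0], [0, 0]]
[[1, 0], [0, 0]]

Matrix multiplication:
C[0][0] = 1×1 + 1×0 = 1
C[0][1] = 1×0 + 1×0 = 0
C[1][0] = 0×1 + 2×0 = 0
C[1][1] = 0×0 + 2×0 = 0
Result: [[1, 0], [0, 0]]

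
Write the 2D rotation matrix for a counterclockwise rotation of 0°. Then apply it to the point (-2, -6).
R = [[1, 0], [0, 1]]; R·(-2, -6) = (-2, -6)

Rotation matrix formula: R(θ) = [[cos θ, -sin θ], [sin θ, cos θ]]
For θ = 0°:
cos(0°) = 1
sin(0°) = 0
R = [[1, 0], [0, 1]]
Apply to (-2, -6): [1·-2 + (0)·-6, 0·-2 + 1·-6] = (-2, -6)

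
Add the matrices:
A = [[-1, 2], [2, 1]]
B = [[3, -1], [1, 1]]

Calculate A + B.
[[2, 1], [3, 2]]

Add corresponding elements:
(-1)+(3)=2
(2)+(-1)=1
(2)+(1)=3
(1)+(1)=2
A + B = [[2, 1], [3, 2]]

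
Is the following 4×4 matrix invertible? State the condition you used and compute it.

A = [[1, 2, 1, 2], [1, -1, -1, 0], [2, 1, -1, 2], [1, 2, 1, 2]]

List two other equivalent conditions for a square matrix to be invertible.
No, not invertible; det(A) = 0 (two rows are equal, so the rows are linearly dependent). Equivalent conditions (failing for this A): rank(A) < 4; Ax = 0 has non-trivial solutions; 0 is an eigenvalue; the columns are linearly dependent.

To check invertibility, compute det(A).
In this matrix, row 0 and the last row are identical, so one row is a scalar multiple of another and the rows are linearly dependent.
A matrix with linearly dependent rows has det = 0 and is not invertible.
Equivalent failed conditions:
- rank(A) < 4.
- Ax = 0 has non-trivial solutions.
- 0 is an eigenvalue.
- The columns are linearly dependent.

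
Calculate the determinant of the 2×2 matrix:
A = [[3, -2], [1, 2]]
8

For A = [[a, b], [c, d]], det(A) = a*d - b*c.
det(A) = (3)*(2) - (-2)*(1) = 6 - -2 = 8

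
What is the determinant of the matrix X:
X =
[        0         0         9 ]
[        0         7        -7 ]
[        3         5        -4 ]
det(X) = -189

Expand along row 0 (cofactor expansion): det(X) = a*(e*i - f*h) - b*(d*i - f*g) + c*(d*h - e*g), where the 3×3 is [[a, b, c], [d, e, f], [g, h, i]].
Minor M_00 = (7)*(-4) - (-7)*(5) = -28 + 35 = 7.
Minor M_01 = (0)*(-4) - (-7)*(3) = 0 + 21 = 21.
Minor M_02 = (0)*(5) - (7)*(3) = 0 - 21 = -21.
det(X) = (0)*(7) - (0)*(21) + (9)*(-21) = 0 + 0 - 189 = -189.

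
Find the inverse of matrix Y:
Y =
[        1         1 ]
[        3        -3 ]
det(Y) = -6
Y⁻¹ =
[      1/2       1/6 ]
[      1/2      -1/6 ]

For a 2×2 matrix Y = [[a, b], [c, d]] with det(Y) ≠ 0, Y⁻¹ = (1/det(Y)) * [[d, -b], [-c, a]].
det(Y) = (1)*(-3) - (1)*(3) = -3 - 3 = -6.
Y⁻¹ = (1/-6) * [[-3, -1], [-3, 1]].
Dividing each entry by -6 and reducing:
Y⁻¹ =
[      1/2       1/6 ]
[      1/2      -1/6 ]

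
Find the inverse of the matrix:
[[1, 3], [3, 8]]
[[-8, 3], [3, -1]]

For [[a,b],[c,d]], inverse = (1/det)·[[d,-b],[-c,a]]
det = 1·8 - 3·3 = -1
Inverse = (1/-1)·[[8, -3], [-3, 1]]
        = [[-8, 3], [3, -1]]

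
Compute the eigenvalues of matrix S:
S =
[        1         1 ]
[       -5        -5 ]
λ = -4, 0

Solve det(S - λI) = 0. For a 2×2 matrix the characteristic equation is λ² - (trace)λ + det = 0.
trace(S) = a + d = 1 - 5 = -4.
det(S) = a*d - b*c = (1)*(-5) - (1)*(-5) = -5 + 5 = 0.
Characteristic equation: λ² - (-4)λ + (0) = 0.
Discriminant = (-4)² - 4*(0) = 16 - 0 = 16.
λ = (-4 ± √16) / 2 = (-4 ± 4) / 2 = -4, 0.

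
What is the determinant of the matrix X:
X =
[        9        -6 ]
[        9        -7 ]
det(X) = -9

For a 2×2 matrix [[a, b], [c, d]], det = a*d - b*c.
det(X) = (9)*(-7) - (-6)*(9) = -63 + 54 = -9.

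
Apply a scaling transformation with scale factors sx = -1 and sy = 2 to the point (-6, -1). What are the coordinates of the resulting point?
(6, -2)

Scaling matrix:
[[-1, 0], [0, 2]]
Result: (-6 × -1, -1 × 2) = (6, -2)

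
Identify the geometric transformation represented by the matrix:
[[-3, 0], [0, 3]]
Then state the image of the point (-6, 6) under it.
non-uniform scaling by (-3, 3); image of (-6, 6) is (18, 18)

This is diagonal with distinct entries, so it scales the x-axis by -3 and the y-axis by 3.
The matrix [[-3, 0], [0, 3]] represents: non-uniform scaling by (-3, 3).
Applying it to (-6, 6): [-3·-6 + 0·6, 0·-6 + 3·6] = (18, 18).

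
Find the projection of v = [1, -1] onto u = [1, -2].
[3/5, -6/5]

The projection of v onto u is proj_u(v) = ((v·u) / (u·u)) · u.
v·u = (1)*(1) + (-1)*(-2) = 3.
u·u = (1)*(1) + (-2)*(-2) = 5.
coefficient = 3 / 5 = 3/5.
proj_u(v) = 3/5 · [1, -2] = [3/5, -6/5].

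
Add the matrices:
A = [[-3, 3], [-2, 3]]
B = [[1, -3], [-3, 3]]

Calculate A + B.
[[-2, 0], [-5, 6]]

Add corresponding elements:
(-3)+(1)=-2
(3)+(-3)=0
(-2)+(-3)=-5
(3)+(3)=6
A + B = [[-2, 0], [-5, 6]]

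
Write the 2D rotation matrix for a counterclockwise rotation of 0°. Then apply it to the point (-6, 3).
R = [[1, 0], [0, 1]]; R·(-6, 3) = (-6, 3)

Rotation matrix formula: R(θ) = [[cos θ, -sin θ], [sin θ, cos θ]]
For θ = 0°:
cos(0°) = 1
sin(0°) = 0
R = [[1, 0], [0, 1]]
Apply to (-6, 3): [1·-6 + (0)·3, 0·-6 + 1·3] = (-6, 3)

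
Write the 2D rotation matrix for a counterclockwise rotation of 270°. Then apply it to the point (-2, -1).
R = [[0, 1], [-1, 0]]; R·(-2, -1) = (-1, 2)

Rotation matrix formula: R(θ) = [[cos θ, -sin θ], [sin θ, cos θ]]
For θ = 270°:
cos(270°) = 0
sin(270°) = -1
R = [[0, 1], [-1, 0]]
Apply to (-2, -1): [0·-2 + (1)·-1, -1·-2 + 0·-1] = (-1, 2)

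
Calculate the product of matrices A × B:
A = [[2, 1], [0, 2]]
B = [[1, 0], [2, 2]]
[[4, 2], [4, 4]]

Matrix multiplication:
C[0][0] = 2×1 + 1×2 = 4
C[0][1] = 2×0 + 1×2 = 2
C[1][0] = 0×1 + 2×2 = 4
C[1][1] = 0×0 + 2×2 = 4
Result: [[4, 2], [4, 4]]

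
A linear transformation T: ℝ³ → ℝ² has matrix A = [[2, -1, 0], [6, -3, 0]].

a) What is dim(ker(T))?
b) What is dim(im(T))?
dim(ker) = 2, dim(im) = 1

Observe that row 2 = 3 × row 1 (so the rows are linearly dependent).
Thus rank(A) = 1 (only one linearly independent row).
dim(im(T)) = rank(A) = 1.
By the rank-nullity theorem applied to T: ℝ³ → ℝ², rank(A) + nullity(A) = 3 (the domain dimension), so dim(ker(T)) = 3 - 1 = 2.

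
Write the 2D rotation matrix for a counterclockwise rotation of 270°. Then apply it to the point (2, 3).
R = [[0, 1], [-1, 0]]; R·(2, 3) = (3, -2)

Rotation matrix formula: R(θ) = [[cos θ, -sin θ], [sin θ, cos θ]]
For θ = 270°:
cos(270°) = 0
sin(270°) = -1
R = [[0, 1], [-1, 0]]
Apply to (2, 3): [0·2 + (1)·3, -1·2 + 0·3] = (3, -2)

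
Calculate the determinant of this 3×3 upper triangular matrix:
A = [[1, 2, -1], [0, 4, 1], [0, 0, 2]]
8

The determinant of a triangular matrix is the product of its diagonal entries (the off-diagonal entries above the diagonal do not affect it).
det(A) = (1) * (4) * (2) = 8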